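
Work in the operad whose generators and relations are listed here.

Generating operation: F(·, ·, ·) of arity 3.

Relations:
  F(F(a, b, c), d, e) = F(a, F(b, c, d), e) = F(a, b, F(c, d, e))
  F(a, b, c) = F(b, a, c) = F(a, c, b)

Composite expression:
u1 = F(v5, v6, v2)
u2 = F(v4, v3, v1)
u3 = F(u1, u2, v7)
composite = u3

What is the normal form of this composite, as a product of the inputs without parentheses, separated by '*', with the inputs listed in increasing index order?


Shape and order are irrelevant to F; the v-input set decides.
F(v5, v6, v2) unparenthesizes to v5 * v6 * v2
F(v4, v3, v1) unparenthesizes to v4 * v3 * v1
F(F(v5, v6, v2), F(v4, v3, v1), v7) unparenthesizes to v5 * v6 * v2 * v4 * v3 * v1 * v7
commutativity sorts the factors: v1 * v2 * v3 * v4 * v5 * v6 * v7

v1 * v2 * v3 * v4 * v5 * v6 * v7


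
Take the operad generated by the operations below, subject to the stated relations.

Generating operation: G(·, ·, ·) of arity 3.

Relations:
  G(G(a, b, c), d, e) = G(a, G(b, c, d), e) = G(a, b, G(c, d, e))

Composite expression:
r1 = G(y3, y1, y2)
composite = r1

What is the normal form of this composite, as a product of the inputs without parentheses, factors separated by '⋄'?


y3 ⋄ y1 ⋄ y2

Associativity of G dissolves the nesting; only the y-input order survives.
G(y3, y1, y2) reduces to y3 ⋄ y1 ⋄ y2


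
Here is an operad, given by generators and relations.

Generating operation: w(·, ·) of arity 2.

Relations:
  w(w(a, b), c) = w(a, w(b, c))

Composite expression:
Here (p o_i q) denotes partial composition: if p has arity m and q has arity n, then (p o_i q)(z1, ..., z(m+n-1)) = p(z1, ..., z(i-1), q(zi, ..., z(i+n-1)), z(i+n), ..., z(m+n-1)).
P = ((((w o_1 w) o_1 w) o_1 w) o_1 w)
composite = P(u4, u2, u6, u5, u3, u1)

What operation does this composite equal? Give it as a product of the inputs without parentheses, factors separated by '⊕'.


u4 ⊕ u2 ⊕ u6 ⊕ u5 ⊕ u3 ⊕ u1

Every regrouping of w is equal, so read the u-inputs in written order.
w(u4, u2) reduces to u4 ⊕ u2
w(w(u4, u2), u6) reduces to u4 ⊕ u2 ⊕ u6
w(w(w(u4, u2), u6), u5) reduces to u4 ⊕ u2 ⊕ u6 ⊕ u5
w(w(w(w(u4, u2), u6), u5), u3) reduces to u4 ⊕ u2 ⊕ u6 ⊕ u5 ⊕ u3
w(w(w(w(w(u4, u2), u6), u5), u3), u1) reduces to u4 ⊕ u2 ⊕ u6 ⊕ u5 ⊕ u3 ⊕ u1


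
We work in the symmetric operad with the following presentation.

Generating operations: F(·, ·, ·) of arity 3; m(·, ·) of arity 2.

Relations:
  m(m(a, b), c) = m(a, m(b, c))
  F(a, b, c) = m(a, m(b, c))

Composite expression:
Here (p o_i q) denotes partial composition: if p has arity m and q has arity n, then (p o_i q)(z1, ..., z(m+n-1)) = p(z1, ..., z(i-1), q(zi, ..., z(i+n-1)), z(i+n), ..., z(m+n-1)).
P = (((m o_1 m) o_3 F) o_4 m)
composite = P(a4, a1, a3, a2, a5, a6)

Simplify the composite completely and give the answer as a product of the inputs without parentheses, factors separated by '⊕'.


a4 ⊕ a1 ⊕ a3 ⊕ a2 ⊕ a5 ⊕ a6


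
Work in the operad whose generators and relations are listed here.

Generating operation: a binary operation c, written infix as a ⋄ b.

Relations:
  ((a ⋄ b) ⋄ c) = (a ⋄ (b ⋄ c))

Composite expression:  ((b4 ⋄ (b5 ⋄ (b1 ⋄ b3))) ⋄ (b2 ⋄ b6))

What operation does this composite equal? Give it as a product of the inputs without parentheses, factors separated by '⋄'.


b4 ⋄ b5 ⋄ b1 ⋄ b3 ⋄ b2 ⋄ b6

Key point: c is associative — brackets drop, the b-order remains.
(b1 ⋄ b3) flattens to b1 ⋄ b3
(b5 ⋄ (b1 ⋄ b3)) flattens to b5 ⋄ b1 ⋄ b3
(b4 ⋄ (b5 ⋄ (b1 ⋄ b3))) flattens to b4 ⋄ b5 ⋄ b1 ⋄ b3
(b2 ⋄ b6) flattens to b2 ⋄ b6
((b4 ⋄ (b5 ⋄ (b1 ⋄ b3))) ⋄ (b2 ⋄ b6)) flattens to b4 ⋄ b5 ⋄ b1 ⋄ b3 ⋄ b2 ⋄ b6


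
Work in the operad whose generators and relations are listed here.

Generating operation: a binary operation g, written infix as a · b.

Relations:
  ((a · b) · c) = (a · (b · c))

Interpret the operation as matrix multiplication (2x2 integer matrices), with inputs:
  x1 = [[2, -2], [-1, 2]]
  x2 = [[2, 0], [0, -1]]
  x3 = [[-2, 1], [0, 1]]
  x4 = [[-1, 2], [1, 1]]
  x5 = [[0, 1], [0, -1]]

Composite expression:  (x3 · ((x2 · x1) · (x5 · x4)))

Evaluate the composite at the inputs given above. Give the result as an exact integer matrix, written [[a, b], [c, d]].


[[-13, -13], [3, 3]]

(x2 · x1) = [[4, -4], [1, -2]]
(x5 · x4) = [[1, 1], [-1, -1]]
((x2 · x1) · (x5 · x4)) = [[8, 8], [3, 3]]
(x3 · ((x2 · x1) · (x5 · x4))) = [[-13, -13], [3, 3]]


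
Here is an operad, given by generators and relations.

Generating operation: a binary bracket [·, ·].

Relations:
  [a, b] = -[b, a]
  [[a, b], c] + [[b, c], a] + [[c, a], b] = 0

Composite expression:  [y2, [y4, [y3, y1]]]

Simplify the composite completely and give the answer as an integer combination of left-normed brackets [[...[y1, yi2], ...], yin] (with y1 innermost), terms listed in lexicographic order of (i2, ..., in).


-[[[y1, y3], y4], y2]

In the tensor algebra, words opening y1 carry the y1-anchored form.
Composite bracket: [y2, [y4, [y3, y1]]]
The bracket unfolds into 8 signed words via [a, b] = ab - ba (2^3 = 8).
Words beginning with y1 determine it all:
  from y1y3y4y2, sign -1: term -[[[y1, y3], y4], y2]


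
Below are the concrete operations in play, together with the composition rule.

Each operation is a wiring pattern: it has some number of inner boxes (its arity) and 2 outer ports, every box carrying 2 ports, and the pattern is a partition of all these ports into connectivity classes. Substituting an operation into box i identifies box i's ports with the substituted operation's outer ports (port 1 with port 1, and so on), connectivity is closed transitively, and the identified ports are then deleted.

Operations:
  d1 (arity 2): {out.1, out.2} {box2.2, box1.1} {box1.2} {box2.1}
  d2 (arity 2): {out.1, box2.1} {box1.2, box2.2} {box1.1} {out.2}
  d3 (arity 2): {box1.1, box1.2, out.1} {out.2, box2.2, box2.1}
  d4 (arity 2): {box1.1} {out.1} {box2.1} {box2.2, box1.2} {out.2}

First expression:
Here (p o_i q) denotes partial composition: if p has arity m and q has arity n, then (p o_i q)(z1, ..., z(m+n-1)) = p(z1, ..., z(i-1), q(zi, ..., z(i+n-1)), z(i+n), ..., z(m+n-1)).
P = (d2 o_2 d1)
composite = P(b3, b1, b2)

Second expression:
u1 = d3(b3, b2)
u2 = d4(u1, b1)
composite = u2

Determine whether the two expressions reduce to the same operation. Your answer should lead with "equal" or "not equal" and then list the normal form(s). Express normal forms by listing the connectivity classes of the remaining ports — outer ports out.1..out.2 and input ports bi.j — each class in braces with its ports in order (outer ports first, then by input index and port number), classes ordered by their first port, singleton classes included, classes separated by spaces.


not equal; the first gives {out.1, b3.2} {out.2} {b1.1, b2.2} {b1.2} {b2.1} {b3.1} and the second {out.1} {out.2} {b1.1} {b1.2, b2.1, b2.2} {b3.1, b3.2}

Reducing the first expression gives {out.1, b3.2} {out.2} {b1.1, b2.2} {b1.2} {b2.1} {b3.1}
Reducing the second expression gives {out.1} {out.2} {b1.1} {b1.2, b2.1, b2.2} {b3.1, b3.2}
Distinct normal forms: not equal.


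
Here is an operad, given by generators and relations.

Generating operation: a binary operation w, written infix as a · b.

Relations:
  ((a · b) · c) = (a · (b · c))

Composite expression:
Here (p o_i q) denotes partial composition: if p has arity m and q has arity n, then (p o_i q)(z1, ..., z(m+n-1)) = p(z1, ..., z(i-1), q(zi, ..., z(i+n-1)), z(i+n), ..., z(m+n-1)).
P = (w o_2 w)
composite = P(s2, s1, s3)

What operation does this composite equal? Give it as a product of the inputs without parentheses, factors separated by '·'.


Key point: w is associative — brackets drop, the s-order remains.
(s1 · s3) unparenthesizes to s1 · s3
(s2 · (s1 · s3)) unparenthesizes to s2 · s1 · s3

s2 · s1 · s3


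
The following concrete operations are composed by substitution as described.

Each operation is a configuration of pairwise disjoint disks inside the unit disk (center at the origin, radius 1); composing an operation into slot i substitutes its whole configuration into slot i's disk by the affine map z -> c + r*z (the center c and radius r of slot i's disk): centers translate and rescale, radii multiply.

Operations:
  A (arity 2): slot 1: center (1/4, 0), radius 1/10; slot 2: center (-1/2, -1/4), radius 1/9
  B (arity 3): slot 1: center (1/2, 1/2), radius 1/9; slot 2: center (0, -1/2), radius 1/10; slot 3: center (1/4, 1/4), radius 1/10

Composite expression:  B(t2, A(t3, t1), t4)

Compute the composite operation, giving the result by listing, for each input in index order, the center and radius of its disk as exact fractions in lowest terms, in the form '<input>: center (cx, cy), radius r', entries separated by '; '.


t1: center (-1/20, -21/40), radius 1/90; t2: center (1/2, 1/2), radius 1/9; t3: center (1/40, -1/2), radius 1/100; t4: center (1/4, 1/4), radius 1/10

Each t-disk chains the slot maps above it in B; radii multiply.
input t2: applying the 1 nested substitution gives center (1/2, 1/2), radius 1/9
input t3: applying the 2 nested substitutions gives center (1/40, -1/2), radius 1/100
input t1: applying the 2 nested substitutions gives center (-1/20, -21/40), radius 1/90
input t4: applying the 1 nested substitution gives center (1/4, 1/4), radius 1/10


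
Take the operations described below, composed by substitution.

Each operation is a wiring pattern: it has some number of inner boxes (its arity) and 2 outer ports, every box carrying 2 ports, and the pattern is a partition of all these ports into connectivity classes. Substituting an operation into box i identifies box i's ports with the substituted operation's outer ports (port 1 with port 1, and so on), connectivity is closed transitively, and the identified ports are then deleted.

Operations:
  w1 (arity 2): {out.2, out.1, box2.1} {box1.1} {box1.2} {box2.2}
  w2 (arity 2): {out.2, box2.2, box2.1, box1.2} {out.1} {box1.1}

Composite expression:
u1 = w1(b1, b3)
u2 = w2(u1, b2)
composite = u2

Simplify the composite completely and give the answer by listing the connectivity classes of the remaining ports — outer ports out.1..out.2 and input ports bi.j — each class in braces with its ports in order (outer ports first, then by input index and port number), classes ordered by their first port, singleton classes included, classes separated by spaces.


{out.1} {out.2, b2.1, b2.2, b3.1} {b1.1} {b1.2} {b3.2}


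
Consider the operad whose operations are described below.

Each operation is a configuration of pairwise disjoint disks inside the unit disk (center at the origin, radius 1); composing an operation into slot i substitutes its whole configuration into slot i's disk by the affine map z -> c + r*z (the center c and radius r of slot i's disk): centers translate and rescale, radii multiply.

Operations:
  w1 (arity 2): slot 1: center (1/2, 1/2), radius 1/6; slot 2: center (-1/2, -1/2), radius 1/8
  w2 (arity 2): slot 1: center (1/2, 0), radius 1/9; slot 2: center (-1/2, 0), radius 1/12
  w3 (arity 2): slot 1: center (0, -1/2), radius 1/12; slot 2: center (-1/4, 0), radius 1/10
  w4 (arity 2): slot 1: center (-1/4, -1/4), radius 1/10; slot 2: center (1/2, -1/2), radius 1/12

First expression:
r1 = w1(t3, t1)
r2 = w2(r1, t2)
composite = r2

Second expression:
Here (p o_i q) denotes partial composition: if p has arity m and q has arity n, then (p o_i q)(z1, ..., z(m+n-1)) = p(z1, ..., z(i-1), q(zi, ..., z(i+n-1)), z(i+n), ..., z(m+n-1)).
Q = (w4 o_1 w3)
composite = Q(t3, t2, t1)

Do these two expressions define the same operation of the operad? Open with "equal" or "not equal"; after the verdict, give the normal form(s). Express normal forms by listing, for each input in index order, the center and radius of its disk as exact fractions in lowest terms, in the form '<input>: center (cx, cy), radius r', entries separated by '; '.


The first expression reduces to t1: center (4/9, -1/18), radius 1/72; t2: center (-1/2, 0), radius 1/12; t3: center (5/9, 1/18), radius 1/54
The second expression reduces to t1: center (1/2, -1/2), radius 1/12; t2: center (-11/40, -1/4), radius 1/100; t3: center (-1/4, -3/10), radius 1/120
The forms do not match — not equal.

not equal — first t1: center (4/9, -1/18), radius 1/72; t2: center (-1/2, 0), radius 1/12; t3: center (5/9, 1/18), radius 1/54, second t1: center (1/2, -1/2), radius 1/12; t2: center (-11/40, -1/4), radius 1/100; t3: center (-1/4, -3/10), radius 1/120


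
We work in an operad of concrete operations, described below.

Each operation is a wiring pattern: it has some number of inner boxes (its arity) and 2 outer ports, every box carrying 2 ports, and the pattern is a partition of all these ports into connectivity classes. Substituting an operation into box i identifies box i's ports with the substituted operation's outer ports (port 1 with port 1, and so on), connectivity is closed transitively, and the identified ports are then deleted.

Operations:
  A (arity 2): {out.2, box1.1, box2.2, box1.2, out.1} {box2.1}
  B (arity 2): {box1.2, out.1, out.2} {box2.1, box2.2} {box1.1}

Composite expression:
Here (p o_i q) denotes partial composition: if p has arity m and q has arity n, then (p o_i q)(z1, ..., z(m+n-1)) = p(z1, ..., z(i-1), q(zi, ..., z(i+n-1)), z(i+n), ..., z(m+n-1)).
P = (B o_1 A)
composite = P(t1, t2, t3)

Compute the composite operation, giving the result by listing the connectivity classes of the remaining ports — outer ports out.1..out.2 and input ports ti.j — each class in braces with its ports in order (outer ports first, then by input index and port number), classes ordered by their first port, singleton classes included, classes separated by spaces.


Substituting into B glues patterns; closure does the rest.
stage A: inputs (t1, t2), connectivity {out.1, out.2, t1.1, t1.2, t2.2} {t2.1}, out.j its boundary
stage B: inputs (t1, t2, t3), connectivity {out.1, out.2, t1.1, t1.2, t2.2} {t2.1} {t3.1, t3.2}, out.j its boundary

{out.1, out.2, t1.1, t1.2, t2.2} {t2.1} {t3.1, t3.2}


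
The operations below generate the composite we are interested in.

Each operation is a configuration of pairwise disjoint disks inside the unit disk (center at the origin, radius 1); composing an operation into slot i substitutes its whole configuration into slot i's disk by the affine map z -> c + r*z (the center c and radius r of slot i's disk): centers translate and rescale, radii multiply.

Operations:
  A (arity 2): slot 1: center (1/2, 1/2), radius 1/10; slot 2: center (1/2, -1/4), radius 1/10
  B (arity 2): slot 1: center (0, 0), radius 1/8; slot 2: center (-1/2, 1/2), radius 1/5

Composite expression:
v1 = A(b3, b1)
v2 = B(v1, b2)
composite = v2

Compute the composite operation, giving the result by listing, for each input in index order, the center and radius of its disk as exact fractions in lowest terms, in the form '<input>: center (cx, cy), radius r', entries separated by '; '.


b1: center (1/16, -1/32), radius 1/80; b2: center (-1/2, 1/2), radius 1/5; b3: center (1/16, 1/16), radius 1/80

Only the slot chain above each b matters under B; compose those maps.
input b3: applying the 2 nested substitutions gives center (1/16, 1/16), radius 1/80
input b1: applying the 2 nested substitutions gives center (1/16, -1/32), radius 1/80
input b2: applying the 1 nested substitution gives center (-1/2, 1/2), radius 1/5


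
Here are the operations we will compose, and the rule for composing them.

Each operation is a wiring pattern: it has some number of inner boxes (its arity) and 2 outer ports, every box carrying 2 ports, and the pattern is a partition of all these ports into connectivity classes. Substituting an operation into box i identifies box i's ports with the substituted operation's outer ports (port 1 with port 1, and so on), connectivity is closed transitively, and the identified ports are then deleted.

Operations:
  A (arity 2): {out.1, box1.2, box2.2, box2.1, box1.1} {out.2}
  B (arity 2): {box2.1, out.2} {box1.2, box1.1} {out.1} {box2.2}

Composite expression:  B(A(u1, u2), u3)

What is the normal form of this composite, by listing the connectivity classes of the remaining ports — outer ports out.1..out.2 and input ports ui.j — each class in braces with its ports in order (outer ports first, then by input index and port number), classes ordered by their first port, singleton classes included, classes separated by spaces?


Connectivity passes through glued B-boundaries; trace each wire chain.
A over (u1, u2) gives {out.1, u1.1, u1.2, u2.1, u2.2} {out.2}, out.j being that stage's outer ports
B over (u1, u2, u3) gives {out.1} {out.2, u3.1} {u1.1, u1.2, u2.1, u2.2} {u3.2}, out.j being that stage's outer ports

{out.1} {out.2, u3.1} {u1.1, u1.2, u2.1, u2.2} {u3.2}


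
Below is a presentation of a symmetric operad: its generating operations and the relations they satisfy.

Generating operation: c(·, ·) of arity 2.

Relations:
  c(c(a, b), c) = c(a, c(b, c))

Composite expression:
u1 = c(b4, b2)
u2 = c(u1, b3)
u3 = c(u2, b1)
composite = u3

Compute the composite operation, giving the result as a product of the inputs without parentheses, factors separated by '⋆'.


b4 ⋆ b2 ⋆ b3 ⋆ b1


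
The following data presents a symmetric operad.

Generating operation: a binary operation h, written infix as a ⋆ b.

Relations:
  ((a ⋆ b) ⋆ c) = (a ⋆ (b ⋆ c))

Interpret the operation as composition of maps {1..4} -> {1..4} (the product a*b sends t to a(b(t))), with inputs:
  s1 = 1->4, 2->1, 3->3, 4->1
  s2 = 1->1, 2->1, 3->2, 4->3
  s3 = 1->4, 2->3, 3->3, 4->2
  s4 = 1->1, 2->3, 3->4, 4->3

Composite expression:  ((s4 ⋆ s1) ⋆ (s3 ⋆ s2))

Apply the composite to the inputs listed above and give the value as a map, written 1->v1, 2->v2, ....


1->1, 2->1, 3->4, 4->4

(s4 ⋆ s1) = 1->3, 2->1, 3->4, 4->1
(s3 ⋆ s2) = 1->4, 2->4, 3->3, 4->3
((s4 ⋆ s1) ⋆ (s3 ⋆ s2)) = 1->1, 2->1, 3->4, 4->4


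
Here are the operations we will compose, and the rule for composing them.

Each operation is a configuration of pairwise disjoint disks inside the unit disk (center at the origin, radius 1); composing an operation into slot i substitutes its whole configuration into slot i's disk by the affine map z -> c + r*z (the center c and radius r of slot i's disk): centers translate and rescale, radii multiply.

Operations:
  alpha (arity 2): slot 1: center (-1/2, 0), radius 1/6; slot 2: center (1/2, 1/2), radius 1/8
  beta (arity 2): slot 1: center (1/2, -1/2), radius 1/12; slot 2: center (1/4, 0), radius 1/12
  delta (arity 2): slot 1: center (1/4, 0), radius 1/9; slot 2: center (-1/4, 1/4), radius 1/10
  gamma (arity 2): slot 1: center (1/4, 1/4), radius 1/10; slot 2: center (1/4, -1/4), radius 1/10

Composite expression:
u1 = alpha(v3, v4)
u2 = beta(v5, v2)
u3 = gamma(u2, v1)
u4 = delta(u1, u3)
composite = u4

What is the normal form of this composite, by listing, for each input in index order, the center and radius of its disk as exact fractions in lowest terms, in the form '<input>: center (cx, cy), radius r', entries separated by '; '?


Below delta, radii multiply path by path; the v-disk centers shift.
input v3: applying the 2 nested substitutions gives center (7/36, 0), radius 1/54
input v4: applying the 2 nested substitutions gives center (11/36, 1/18), radius 1/72
input v5: applying the 3 nested substitutions gives center (-11/50, 27/100), radius 1/1200
input v2: applying the 3 nested substitutions gives center (-89/400, 11/40), radius 1/1200
input v1: applying the 2 nested substitutions gives center (-9/40, 9/40), radius 1/100

v1: center (-9/40, 9/40), radius 1/100; v2: center (-89/400, 11/40), radius 1/1200; v3: center (7/36, 0), radius 1/54; v4: center (11/36, 1/18), radius 1/72; v5: center (-11/50, 27/100), radius 1/1200


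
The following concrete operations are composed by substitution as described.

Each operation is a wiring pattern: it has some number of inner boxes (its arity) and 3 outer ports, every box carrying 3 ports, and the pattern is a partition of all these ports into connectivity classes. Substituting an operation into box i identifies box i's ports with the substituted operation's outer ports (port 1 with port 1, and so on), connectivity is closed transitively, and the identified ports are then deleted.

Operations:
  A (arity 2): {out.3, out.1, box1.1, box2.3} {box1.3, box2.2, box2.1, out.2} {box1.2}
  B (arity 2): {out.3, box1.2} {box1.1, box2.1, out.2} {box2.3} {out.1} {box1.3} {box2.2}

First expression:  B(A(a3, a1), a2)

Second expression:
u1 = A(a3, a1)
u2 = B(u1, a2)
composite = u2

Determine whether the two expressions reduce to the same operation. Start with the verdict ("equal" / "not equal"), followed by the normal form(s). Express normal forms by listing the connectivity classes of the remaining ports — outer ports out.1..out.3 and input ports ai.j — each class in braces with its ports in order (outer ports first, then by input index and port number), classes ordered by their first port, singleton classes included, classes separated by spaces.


equal; both compose to {out.1} {out.2, a1.3, a2.1, a3.1} {out.3, a1.1, a1.2, a3.3} {a2.2} {a2.3} {a3.2}

Normal form of the first expression: {out.1} {out.2, a1.3, a2.1, a3.1} {out.3, a1.1, a1.2, a3.3} {a2.2} {a2.3} {a3.2}
Normal form of the second expression: {out.1} {out.2, a1.3, a2.1, a3.1} {out.3, a1.1, a1.2, a3.3} {a2.2} {a2.3} {a3.2}
The forms coincide; equal.


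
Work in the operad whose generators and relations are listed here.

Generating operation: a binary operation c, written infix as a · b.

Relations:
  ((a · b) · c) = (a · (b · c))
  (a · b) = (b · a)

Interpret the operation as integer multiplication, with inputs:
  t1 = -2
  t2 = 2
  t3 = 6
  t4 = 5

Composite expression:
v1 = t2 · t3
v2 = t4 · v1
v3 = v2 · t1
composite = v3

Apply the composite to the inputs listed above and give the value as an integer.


(t2 · t3) = 12
(t4 · (t2 · t3)) = 60
((t4 · (t2 · t3)) · t1) = -120

-120


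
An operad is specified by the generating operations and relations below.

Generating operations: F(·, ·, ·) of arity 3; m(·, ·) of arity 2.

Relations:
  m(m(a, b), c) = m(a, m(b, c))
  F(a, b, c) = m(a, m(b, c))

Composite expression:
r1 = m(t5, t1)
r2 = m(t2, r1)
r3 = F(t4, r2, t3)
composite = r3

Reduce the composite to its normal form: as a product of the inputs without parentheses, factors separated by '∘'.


t4 ∘ t2 ∘ t5 ∘ t1 ∘ t3

Associativity of F dissolves the nesting; only the t-input order survives.
m(t5, t1) linearizes to t5 ∘ t1
m(t2, m(t5, t1)) linearizes to t2 ∘ t5 ∘ t1
F(t4, m(t2, m(t5, t1)), t3) linearizes to t4 ∘ t2 ∘ t5 ∘ t1 ∘ t3


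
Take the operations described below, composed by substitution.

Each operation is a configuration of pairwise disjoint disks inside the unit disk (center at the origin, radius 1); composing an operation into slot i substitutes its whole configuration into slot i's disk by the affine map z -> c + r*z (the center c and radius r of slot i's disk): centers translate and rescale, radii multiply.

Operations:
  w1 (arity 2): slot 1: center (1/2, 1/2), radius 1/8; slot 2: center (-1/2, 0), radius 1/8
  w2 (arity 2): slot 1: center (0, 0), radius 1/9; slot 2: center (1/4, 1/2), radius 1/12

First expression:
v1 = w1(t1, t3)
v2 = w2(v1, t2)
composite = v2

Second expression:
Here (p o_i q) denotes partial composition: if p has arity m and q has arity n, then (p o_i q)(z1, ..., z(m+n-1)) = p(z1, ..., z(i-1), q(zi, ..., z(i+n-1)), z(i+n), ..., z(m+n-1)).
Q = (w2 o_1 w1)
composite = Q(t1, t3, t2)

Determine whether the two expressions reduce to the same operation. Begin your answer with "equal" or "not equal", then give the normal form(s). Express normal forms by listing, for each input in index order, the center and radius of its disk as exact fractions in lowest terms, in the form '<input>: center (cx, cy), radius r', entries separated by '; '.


equal — both sides give t1: center (1/18, 1/18), radius 1/72; t2: center (1/4, 1/2), radius 1/12; t3: center (-1/18, 0), radius 1/72

Normal form of the first expression: t1: center (1/18, 1/18), radius 1/72; t2: center (1/4, 1/2), radius 1/12; t3: center (-1/18, 0), radius 1/72
Normal form of the second expression: t1: center (1/18, 1/18), radius 1/72; t2: center (1/4, 1/2), radius 1/12; t3: center (-1/18, 0), radius 1/72
The forms coincide; equal.


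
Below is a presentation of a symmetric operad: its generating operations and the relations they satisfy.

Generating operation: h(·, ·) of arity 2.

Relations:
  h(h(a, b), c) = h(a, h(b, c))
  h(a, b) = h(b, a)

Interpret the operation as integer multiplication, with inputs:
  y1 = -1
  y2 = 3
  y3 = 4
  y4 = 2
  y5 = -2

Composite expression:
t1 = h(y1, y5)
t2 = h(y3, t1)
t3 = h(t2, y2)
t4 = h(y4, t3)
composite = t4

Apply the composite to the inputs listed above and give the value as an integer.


48


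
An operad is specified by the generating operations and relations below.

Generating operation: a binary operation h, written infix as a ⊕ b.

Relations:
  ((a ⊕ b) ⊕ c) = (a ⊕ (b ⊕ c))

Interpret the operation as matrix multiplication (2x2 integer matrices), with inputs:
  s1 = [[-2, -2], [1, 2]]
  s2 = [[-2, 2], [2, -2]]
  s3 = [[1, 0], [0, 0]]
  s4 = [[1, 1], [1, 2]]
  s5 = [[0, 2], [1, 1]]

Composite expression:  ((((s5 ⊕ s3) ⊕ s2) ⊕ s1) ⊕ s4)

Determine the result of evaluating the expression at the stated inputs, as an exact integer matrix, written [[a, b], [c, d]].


[[0, 0], [14, 22]]


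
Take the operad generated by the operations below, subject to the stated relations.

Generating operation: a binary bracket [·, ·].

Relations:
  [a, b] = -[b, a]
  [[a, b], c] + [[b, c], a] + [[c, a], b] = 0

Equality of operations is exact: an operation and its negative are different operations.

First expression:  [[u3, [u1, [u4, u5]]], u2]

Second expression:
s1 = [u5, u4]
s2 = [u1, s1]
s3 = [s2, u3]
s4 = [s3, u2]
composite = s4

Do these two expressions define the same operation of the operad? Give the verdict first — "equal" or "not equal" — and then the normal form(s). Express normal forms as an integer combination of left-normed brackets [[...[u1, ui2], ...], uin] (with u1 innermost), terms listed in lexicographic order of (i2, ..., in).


In normal form, the first expression is -[[[[u1, u4], u5], u3], u2] + [[[[u1, u5], u4], u3], u2]
In normal form, the second expression is -[[[[u1, u4], u5], u3], u2] + [[[[u1, u5], u4], u3], u2]
Same normal form: equal.

equal — both sides give -[[[[u1, u4], u5], u3], u2] + [[[[u1, u5], u4], u3], u2]


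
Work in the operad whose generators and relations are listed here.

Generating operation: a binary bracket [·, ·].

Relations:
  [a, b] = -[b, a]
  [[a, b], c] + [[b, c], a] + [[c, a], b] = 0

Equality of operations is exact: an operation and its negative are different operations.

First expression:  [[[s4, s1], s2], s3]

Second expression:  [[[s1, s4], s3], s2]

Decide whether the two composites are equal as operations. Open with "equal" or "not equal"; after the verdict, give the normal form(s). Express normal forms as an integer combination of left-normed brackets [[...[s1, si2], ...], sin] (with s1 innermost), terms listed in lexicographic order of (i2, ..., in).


not equal; the first gives -[[[s1, s4], s2], s3] and the second [[[s1, s4], s3], s2]


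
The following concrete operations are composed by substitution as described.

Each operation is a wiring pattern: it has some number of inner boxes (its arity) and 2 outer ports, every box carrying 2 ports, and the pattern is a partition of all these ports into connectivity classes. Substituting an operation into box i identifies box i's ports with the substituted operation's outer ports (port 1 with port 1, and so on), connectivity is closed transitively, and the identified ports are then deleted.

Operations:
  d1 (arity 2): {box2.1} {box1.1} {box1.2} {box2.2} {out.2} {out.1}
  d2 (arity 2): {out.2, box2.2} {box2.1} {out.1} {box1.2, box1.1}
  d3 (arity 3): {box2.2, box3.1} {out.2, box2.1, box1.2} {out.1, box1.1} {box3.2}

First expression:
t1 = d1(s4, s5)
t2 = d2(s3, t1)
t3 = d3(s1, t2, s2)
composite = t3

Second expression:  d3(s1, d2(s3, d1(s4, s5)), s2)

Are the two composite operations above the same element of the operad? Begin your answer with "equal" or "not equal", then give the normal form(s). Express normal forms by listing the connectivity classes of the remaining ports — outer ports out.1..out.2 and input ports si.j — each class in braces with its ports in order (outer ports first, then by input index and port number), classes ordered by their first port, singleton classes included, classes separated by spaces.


Reducing the first expression gives {out.1, s1.1} {out.2, s1.2} {s2.1} {s2.2} {s3.1, s3.2} {s4.1} {s4.2} {s5.1} {s5.2}
Reducing the second expression gives {out.1, s1.1} {out.2, s1.2} {s2.1} {s2.2} {s3.1, s3.2} {s4.1} {s4.2} {s5.1} {s5.2}
One common form — equal.

equal; both compose to {out.1, s1.1} {out.2, s1.2} {s2.1} {s2.2} {s3.1, s3.2} {s4.1} {s4.2} {s5.1} {s5.2}


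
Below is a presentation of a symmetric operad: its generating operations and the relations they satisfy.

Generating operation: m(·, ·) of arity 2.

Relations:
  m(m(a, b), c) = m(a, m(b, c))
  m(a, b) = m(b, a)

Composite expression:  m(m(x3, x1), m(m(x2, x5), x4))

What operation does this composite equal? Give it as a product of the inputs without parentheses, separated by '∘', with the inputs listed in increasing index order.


x1 ∘ x2 ∘ x3 ∘ x4 ∘ x5

Reordering under m is free, so list the x-inputs canonically.
m(x3, x1) flattens to x3 ∘ x1
m(x2, x5) flattens to x2 ∘ x5
m(m(x2, x5), x4) flattens to x2 ∘ x5 ∘ x4
m(m(x3, x1), m(m(x2, x5), x4)) flattens to x3 ∘ x1 ∘ x2 ∘ x5 ∘ x4
rearranged into index order: x1 ∘ x2 ∘ x3 ∘ x4 ∘ x5


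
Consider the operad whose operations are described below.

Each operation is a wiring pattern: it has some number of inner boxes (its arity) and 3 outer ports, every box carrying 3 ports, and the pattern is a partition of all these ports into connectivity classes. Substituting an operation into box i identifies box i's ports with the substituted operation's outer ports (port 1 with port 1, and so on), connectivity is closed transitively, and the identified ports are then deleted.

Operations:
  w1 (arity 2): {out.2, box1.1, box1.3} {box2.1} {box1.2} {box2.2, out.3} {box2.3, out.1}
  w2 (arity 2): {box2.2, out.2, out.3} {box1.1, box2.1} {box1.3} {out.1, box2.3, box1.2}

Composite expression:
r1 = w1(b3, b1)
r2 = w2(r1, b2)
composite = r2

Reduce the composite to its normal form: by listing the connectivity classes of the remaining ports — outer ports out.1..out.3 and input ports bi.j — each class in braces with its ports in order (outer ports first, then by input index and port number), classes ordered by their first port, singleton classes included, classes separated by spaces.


{out.1, b2.3, b3.1, b3.3} {out.2, out.3, b2.2} {b1.1} {b1.2} {b1.3, b2.1} {b3.2}

Treat the ports identified at w2 as solder joints: merge, then drop.
the subtree at w1 composes to {out.1, b1.3} {out.2, b3.1, b3.3} {out.3, b1.2} {b1.1} {b3.2} on (b3, b1); out.j = own outer ports
the subtree at w2 composes to {out.1, b2.3, b3.1, b3.3} {out.2, out.3, b2.2} {b1.1} {b1.2} {b1.3, b2.1} {b3.2} on (b3, b1, b2); out.j = own outer ports


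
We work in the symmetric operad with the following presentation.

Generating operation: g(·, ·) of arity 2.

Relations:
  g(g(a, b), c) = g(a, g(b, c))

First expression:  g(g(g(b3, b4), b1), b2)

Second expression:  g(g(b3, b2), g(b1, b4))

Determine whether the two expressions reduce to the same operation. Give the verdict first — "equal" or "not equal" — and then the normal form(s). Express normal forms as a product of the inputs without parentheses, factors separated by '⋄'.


not equal: they reduce to b3 ⋄ b4 ⋄ b1 ⋄ b2 and b3 ⋄ b2 ⋄ b1 ⋄ b4


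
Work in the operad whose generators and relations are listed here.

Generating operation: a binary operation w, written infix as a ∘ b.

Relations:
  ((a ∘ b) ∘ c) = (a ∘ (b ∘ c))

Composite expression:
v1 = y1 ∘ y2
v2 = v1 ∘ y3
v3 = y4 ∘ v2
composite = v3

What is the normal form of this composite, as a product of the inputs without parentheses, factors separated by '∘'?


y4 ∘ y1 ∘ y2 ∘ y3

Key point: w is associative — brackets drop, the y-order remains.
(y1 ∘ y2) linearizes to y1 ∘ y2
((y1 ∘ y2) ∘ y3) linearizes to y1 ∘ y2 ∘ y3
(y4 ∘ ((y1 ∘ y2) ∘ y3)) linearizes to y4 ∘ y1 ∘ y2 ∘ y3


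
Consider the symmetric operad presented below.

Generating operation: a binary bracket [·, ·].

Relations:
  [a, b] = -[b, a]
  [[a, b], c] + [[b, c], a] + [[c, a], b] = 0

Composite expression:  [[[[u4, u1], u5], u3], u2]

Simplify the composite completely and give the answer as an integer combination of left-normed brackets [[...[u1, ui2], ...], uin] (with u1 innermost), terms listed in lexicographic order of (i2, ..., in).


A multilinear Lie element is pinned by u1-initial words (u1 innermost).
Composite bracket: [[[[u4, u1], u5], u3], u2]
Expanding via [a, b] = ab - ba: 16 signed words (2^4 = 16).
Collect the words opening with u1:
  sign of u1u4u5u3u2 is -1, so it contributes -[[[[u1, u4], u5], u3], u2]

-[[[[u1, u4], u5], u3], u2]


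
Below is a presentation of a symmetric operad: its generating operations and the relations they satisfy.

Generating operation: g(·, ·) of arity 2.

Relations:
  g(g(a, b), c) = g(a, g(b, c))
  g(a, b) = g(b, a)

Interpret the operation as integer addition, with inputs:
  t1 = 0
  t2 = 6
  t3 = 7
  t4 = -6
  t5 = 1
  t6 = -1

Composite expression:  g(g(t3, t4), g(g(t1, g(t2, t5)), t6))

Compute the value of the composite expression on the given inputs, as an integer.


g(t3, t4) = 1
g(t2, t5) = 7
g(t1, g(t2, t5)) = 7
g(g(t1, g(t2, t5)), t6) = 6
g(g(t3, t4), g(g(t1, g(t2, t5)), t6)) = 7

7


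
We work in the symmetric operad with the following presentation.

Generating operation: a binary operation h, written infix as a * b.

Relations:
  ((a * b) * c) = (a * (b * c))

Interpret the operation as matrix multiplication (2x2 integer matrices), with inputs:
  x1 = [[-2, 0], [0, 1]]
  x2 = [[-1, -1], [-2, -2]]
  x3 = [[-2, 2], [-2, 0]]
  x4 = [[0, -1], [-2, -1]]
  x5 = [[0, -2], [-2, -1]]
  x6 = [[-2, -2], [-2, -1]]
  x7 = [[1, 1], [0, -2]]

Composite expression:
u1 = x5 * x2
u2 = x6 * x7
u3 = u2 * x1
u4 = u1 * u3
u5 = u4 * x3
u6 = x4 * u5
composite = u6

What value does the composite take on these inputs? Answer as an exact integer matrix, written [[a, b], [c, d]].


[[80, -64], [240, -192]]

(x5 * x2) = [[4, 4], [4, 4]]
(x6 * x7) = [[-2, 2], [-2, 0]]
((x6 * x7) * x1) = [[4, 2], [4, 0]]
((x5 * x2) * ((x6 * x7) * x1)) = [[32, 8], [32, 8]]
(((x5 * x2) * ((x6 * x7) * x1)) * x3) = [[-80, 64], [-80, 64]]
(x4 * (((x5 * x2) * ((x6 * x7) * x1)) * x3)) = [[80, -64], [240, -192]]


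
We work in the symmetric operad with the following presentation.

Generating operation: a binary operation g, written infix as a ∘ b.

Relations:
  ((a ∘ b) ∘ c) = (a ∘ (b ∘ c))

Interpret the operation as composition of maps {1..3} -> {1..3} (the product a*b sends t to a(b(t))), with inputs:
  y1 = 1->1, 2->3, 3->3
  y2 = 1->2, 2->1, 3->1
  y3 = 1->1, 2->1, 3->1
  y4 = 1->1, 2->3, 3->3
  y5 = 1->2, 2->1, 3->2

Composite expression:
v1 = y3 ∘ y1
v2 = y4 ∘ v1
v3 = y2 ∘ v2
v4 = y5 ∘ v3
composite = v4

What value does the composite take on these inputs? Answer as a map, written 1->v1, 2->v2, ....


(y3 ∘ y1) = 1->1, 2->1, 3->1
(y4 ∘ (y3 ∘ y1)) = 1->1, 2->1, 3->1
(y2 ∘ (y4 ∘ (y3 ∘ y1))) = 1->2, 2->2, 3->2
(y5 ∘ (y2 ∘ (y4 ∘ (y3 ∘ y1)))) = 1->1, 2->1, 3->1

1->1, 2->1, 3->1


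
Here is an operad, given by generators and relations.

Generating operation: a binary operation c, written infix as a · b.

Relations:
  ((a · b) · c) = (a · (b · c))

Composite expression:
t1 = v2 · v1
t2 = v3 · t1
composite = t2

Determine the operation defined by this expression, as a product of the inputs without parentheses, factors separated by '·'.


v3 · v2 · v1

Every regrouping of c is equal, so read the v-inputs in written order.
(v2 · v1) unparenthesizes to v2 · v1
(v3 · (v2 · v1)) unparenthesizes to v3 · v2 · v1


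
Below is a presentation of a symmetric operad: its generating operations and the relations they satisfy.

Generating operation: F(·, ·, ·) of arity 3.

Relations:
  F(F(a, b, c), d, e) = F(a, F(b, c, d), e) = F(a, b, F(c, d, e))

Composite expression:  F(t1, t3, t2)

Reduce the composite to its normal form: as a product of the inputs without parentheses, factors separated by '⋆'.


t1 ⋆ t3 ⋆ t2


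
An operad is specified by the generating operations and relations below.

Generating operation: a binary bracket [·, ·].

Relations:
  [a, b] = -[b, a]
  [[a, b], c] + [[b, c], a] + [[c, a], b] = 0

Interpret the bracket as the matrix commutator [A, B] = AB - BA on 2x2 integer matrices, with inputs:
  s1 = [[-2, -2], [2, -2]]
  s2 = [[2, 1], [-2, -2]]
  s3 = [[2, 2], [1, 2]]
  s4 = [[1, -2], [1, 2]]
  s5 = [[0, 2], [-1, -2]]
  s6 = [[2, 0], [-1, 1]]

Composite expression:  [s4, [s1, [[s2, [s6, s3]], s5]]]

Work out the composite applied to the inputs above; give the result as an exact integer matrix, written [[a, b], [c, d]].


[[-48, -32], [8, 48]]


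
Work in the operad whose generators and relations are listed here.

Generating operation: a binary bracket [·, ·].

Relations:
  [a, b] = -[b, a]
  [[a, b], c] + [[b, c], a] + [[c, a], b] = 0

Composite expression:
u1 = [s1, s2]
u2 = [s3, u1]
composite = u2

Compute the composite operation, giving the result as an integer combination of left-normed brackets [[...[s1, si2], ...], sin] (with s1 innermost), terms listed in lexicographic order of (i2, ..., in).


-[[s1, s2], s3]

A multilinear Lie element is pinned by s1-initial words (s1 innermost).
Composite bracket: [s3, [s1, s2]]
Applying ab - ba throughout gives 4 signed words (2^2 = 4).
The s1-initial words carry the normal form:
  the word s1s2s3 carries sign -1 and contributes -[[s1, s2], s3]


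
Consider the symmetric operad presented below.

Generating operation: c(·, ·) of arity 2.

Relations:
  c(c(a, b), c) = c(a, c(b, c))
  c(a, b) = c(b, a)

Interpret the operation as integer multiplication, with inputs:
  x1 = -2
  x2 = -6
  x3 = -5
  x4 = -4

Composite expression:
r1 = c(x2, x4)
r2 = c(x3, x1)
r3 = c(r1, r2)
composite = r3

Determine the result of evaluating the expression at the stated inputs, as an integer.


240

c(x2, x4) = 24
c(x3, x1) = 10
c(c(x2, x4), c(x3, x1)) = 240


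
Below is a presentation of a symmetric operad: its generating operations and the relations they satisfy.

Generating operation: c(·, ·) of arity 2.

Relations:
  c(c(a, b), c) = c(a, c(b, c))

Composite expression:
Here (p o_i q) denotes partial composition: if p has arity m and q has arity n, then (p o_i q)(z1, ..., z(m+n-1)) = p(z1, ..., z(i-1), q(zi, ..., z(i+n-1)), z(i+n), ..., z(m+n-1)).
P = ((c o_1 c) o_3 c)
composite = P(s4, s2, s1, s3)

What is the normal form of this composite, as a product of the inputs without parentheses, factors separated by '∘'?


s4 ∘ s2 ∘ s1 ∘ s3

Every regrouping of c is equal, so read the s-inputs in written order.
c(s4, s2) flattens to s4 ∘ s2
c(s1, s3) flattens to s1 ∘ s3
c(c(s4, s2), c(s1, s3)) flattens to s4 ∘ s2 ∘ s1 ∘ s3


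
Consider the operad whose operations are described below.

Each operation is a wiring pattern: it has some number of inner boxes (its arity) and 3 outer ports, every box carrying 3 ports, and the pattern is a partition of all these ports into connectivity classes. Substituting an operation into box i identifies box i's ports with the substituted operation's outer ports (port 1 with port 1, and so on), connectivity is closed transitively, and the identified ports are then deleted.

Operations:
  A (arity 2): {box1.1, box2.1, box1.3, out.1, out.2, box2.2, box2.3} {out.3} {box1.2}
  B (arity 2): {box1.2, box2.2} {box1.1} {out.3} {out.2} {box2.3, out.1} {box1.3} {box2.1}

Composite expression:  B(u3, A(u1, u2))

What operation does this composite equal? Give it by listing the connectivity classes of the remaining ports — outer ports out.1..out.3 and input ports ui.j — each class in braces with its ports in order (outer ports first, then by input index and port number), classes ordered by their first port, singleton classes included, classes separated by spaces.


{out.1} {out.2} {out.3} {u1.1, u1.3, u2.1, u2.2, u2.3, u3.2} {u1.2} {u3.1} {u3.3}

Reachability decides: close wires over B-identified ports.
the subtree at A composes to {out.1, out.2, u1.1, u1.3, u2.1, u2.2, u2.3} {out.3} {u1.2} on (u1, u2); out.j = own outer ports
the subtree at B composes to {out.1} {out.2} {out.3} {u1.1, u1.3, u2.1, u2.2, u2.3, u3.2} {u1.2} {u3.1} {u3.3} on (u3, u1, u2); out.j = own outer ports
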